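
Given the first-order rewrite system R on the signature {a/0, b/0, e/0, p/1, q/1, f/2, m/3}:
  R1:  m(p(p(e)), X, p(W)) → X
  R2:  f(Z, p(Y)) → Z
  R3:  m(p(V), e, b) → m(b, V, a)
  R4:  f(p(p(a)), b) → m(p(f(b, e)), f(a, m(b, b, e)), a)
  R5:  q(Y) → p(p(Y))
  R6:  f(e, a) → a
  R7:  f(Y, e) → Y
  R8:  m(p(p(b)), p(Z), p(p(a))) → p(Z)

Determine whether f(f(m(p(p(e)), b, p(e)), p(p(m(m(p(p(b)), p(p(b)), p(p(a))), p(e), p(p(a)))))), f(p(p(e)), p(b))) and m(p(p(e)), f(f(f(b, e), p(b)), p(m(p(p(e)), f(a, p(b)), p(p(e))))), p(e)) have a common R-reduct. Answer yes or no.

Reduce t₁ = f(f(m(p(p(e)), b, p(e)), p(p(m(m(p(p(b)), p(p(b)), p(p(a))), p(e), p(p(a)))))), f(p(p(e)), p(b))):
1. f(f(m(p(p(e)), b, p(e)), p(p(m(m(p(p(b)), p(p(b)), p(p(a))), p(e), p(p(a)))))), f(p(p(e)), p(b)))  →  f(m(p(p(e)), b, p(e)), f(p(p(e)), p(b)))   [R2 at 1]
2. f(m(p(p(e)), b, p(e)), f(p(p(e)), p(b)))  →  f(b, f(p(p(e)), p(b)))   [R1 at 1]
3. f(b, f(p(p(e)), p(b)))  →  f(b, p(p(e)))   [R2 at 2]
4. f(b, p(p(e)))  →  b   [R2 at ε]

Reduce t₂ = m(p(p(e)), f(f(f(b, e), p(b)), p(m(p(p(e)), f(a, p(b)), p(p(e))))), p(e)):
1. m(p(p(e)), f(f(f(b, e), p(b)), p(m(p(p(e)), f(a, p(b)), p(p(e))))), p(e))  →  f(f(f(b, e), p(b)), p(m(p(p(e)), f(a, p(b)), p(p(e)))))   [R1 at ε]
2. f(f(f(b, e), p(b)), p(m(p(p(e)), f(a, p(b)), p(p(e)))))  →  f(f(b, e), p(b))   [R2 at ε]
3. f(f(b, e), p(b))  →  f(b, e)   [R2 at ε]
4. f(b, e)  →  b   [R7 at ε]

yes — NF(t₁) = b, NF(t₂) = b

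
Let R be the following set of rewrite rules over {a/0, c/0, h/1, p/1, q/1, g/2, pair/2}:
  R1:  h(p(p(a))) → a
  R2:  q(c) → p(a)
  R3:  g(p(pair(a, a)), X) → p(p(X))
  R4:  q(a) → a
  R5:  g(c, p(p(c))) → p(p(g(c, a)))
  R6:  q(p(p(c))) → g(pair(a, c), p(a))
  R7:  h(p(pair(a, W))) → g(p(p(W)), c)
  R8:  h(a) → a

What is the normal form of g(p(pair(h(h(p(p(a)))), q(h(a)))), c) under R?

1. g(p(pair(h(h(p(p(a)))), q(h(a)))), c)  →  g(p(pair(h(a), q(h(a)))), c)   [R1 at 1.1.1.1]
2. g(p(pair(h(a), q(h(a)))), c)  →  g(p(pair(a, q(h(a)))), c)   [R8 at 1.1.1]
3. g(p(pair(a, q(h(a)))), c)  →  g(p(pair(a, q(a))), c)   [R8 at 1.1.2.1]
4. g(p(pair(a, q(a))), c)  →  g(p(pair(a, a)), c)   [R4 at 1.1.2]
5. g(p(pair(a, a)), c)  →  p(p(c))   [R3 at ε]

p(p(c))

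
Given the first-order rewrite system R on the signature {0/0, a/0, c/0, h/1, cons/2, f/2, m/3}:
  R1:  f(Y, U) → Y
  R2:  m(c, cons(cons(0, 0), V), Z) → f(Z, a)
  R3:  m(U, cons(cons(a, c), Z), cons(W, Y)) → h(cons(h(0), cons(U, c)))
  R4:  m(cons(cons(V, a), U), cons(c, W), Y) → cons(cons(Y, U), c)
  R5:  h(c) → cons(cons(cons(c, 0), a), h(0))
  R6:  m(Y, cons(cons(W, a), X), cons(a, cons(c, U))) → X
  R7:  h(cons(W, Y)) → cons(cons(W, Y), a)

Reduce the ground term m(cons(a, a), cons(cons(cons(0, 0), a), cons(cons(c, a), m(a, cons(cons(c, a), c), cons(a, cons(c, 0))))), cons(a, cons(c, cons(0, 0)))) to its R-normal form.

1. m(cons(a, a), cons(cons(cons(0, 0), a), cons(cons(c, a), m(a, cons(cons(c, a), c), cons(a, cons(c, 0))))), cons(a, cons(c, cons(0, 0))))  →  cons(cons(c, a), m(a, cons(cons(c, a), c), cons(a, cons(c, 0))))   [R6 at ε]
2. cons(cons(c, a), m(a, cons(cons(c, a), c), cons(a, cons(c, 0))))  →  cons(cons(c, a), c)   [R6 at 2]

cons(cons(c, a), c)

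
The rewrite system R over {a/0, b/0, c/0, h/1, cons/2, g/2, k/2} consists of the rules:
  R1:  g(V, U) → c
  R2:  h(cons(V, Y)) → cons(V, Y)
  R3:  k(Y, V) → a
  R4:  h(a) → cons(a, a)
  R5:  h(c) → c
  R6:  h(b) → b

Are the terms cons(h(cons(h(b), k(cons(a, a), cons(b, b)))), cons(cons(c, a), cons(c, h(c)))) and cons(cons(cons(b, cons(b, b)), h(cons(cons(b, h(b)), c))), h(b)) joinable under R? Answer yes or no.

no — NF(t₁) = cons(cons(b, a), cons(cons(c, a), cons(c, c))), NF(t₂) = cons(cons(cons(b, cons(b, b)), cons(cons(b, b), c)), b)

Reduce t₁ = cons(h(cons(h(b), k(cons(a, a), cons(b, b)))), cons(cons(c, a), cons(c, h(c)))):
1. cons(h(cons(h(b), k(cons(a, a), cons(b, b)))), cons(cons(c, a), cons(c, h(c))))  →  cons(cons(h(b), k(cons(a, a), cons(b, b))), cons(cons(c, a), cons(c, h(c))))   [R2 at 1]
2. cons(cons(h(b), k(cons(a, a), cons(b, b))), cons(cons(c, a), cons(c, h(c))))  →  cons(cons(b, k(cons(a, a), cons(b, b))), cons(cons(c, a), cons(c, h(c))))   [R6 at 1.1]
3. cons(cons(b, k(cons(a, a), cons(b, b))), cons(cons(c, a), cons(c, h(c))))  →  cons(cons(b, a), cons(cons(c, a), cons(c, h(c))))   [R3 at 1.2]
4. cons(cons(b, a), cons(cons(c, a), cons(c, h(c))))  →  cons(cons(b, a), cons(cons(c, a), cons(c, c)))   [R5 at 2.2.2]

Reduce t₂ = cons(cons(cons(b, cons(b, b)), h(cons(cons(b, h(b)), c))), h(b)):
1. cons(cons(cons(b, cons(b, b)), h(cons(cons(b, h(b)), c))), h(b))  →  cons(cons(cons(b, cons(b, b)), cons(cons(b, h(b)), c)), h(b))   [R2 at 1.2]
2. cons(cons(cons(b, cons(b, b)), cons(cons(b, h(b)), c)), h(b))  →  cons(cons(cons(b, cons(b, b)), cons(cons(b, b), c)), h(b))   [R6 at 1.2.1.2]
3. cons(cons(cons(b, cons(b, b)), cons(cons(b, b), c)), h(b))  →  cons(cons(cons(b, cons(b, b)), cons(cons(b, b), c)), b)   [R6 at 2]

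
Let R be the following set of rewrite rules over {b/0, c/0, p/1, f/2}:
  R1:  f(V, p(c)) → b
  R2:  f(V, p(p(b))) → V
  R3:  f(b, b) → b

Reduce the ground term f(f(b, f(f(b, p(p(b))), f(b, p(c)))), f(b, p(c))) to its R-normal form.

1. f(f(b, f(f(b, p(p(b))), f(b, p(c)))), f(b, p(c)))  →  f(f(b, f(b, f(b, p(c)))), f(b, p(c)))   [R2 at 1.2.1]
2. f(f(b, f(b, f(b, p(c)))), f(b, p(c)))  →  f(f(b, f(b, b)), f(b, p(c)))   [R1 at 1.2.2]
3. f(f(b, f(b, b)), f(b, p(c)))  →  f(f(b, b), f(b, p(c)))   [R3 at 1.2]
4. f(f(b, b), f(b, p(c)))  →  f(b, f(b, p(c)))   [R3 at 1]
5. f(b, f(b, p(c)))  →  f(b, b)   [R1 at 2]
6. f(b, b)  →  b   [R3 at ε]

b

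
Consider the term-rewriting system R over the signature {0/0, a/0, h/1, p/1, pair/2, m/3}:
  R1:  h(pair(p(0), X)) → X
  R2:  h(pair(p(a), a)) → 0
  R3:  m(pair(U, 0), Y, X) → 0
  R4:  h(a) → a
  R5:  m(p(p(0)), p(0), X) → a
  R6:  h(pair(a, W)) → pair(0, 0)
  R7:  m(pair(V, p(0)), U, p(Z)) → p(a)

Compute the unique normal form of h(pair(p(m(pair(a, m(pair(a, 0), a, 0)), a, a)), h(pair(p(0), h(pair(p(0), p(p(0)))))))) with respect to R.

1. h(pair(p(m(pair(a, m(pair(a, 0), a, 0)), a, a)), h(pair(p(0), h(pair(p(0), p(p(0))))))))  →  h(pair(p(m(pair(a, 0), a, a)), h(pair(p(0), h(pair(p(0), p(p(0))))))))   [R3 at 1.1.1.1.2]
2. h(pair(p(m(pair(a, 0), a, a)), h(pair(p(0), h(pair(p(0), p(p(0))))))))  →  h(pair(p(0), h(pair(p(0), h(pair(p(0), p(p(0))))))))   [R3 at 1.1.1]
3. h(pair(p(0), h(pair(p(0), h(pair(p(0), p(p(0))))))))  →  h(pair(p(0), h(pair(p(0), p(p(0))))))   [R1 at ε]
4. h(pair(p(0), h(pair(p(0), p(p(0))))))  →  h(pair(p(0), p(p(0))))   [R1 at ε]
5. h(pair(p(0), p(p(0))))  →  p(p(0))   [R1 at ε]

p(p(0))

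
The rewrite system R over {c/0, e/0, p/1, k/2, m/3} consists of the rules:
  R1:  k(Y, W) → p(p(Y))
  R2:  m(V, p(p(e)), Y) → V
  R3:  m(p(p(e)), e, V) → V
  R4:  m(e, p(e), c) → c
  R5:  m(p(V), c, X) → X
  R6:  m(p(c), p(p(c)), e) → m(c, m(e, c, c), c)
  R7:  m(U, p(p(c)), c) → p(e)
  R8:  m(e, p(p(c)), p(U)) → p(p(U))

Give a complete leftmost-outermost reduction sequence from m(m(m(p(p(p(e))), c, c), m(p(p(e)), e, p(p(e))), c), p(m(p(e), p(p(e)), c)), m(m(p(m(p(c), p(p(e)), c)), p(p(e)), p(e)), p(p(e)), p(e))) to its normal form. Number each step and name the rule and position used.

1. m(m(m(p(p(p(e))), c, c), m(p(p(e)), e, p(p(e))), c), p(m(p(e), p(p(e)), c)), m(m(p(m(p(c), p(p(e)), c)), p(p(e)), p(e)), p(p(e)), p(e)))  →  m(m(c, m(p(p(e)), e, p(p(e))), c), p(m(p(e), p(p(e)), c)), m(m(p(m(p(c), p(p(e)), c)), p(p(e)), p(e)), p(p(e)), p(e)))   [R5 at 1.1]
2. m(m(c, m(p(p(e)), e, p(p(e))), c), p(m(p(e), p(p(e)), c)), m(m(p(m(p(c), p(p(e)), c)), p(p(e)), p(e)), p(p(e)), p(e)))  →  m(m(c, p(p(e)), c), p(m(p(e), p(p(e)), c)), m(m(p(m(p(c), p(p(e)), c)), p(p(e)), p(e)), p(p(e)), p(e)))   [R3 at 1.2]
3. m(m(c, p(p(e)), c), p(m(p(e), p(p(e)), c)), m(m(p(m(p(c), p(p(e)), c)), p(p(e)), p(e)), p(p(e)), p(e)))  →  m(c, p(m(p(e), p(p(e)), c)), m(m(p(m(p(c), p(p(e)), c)), p(p(e)), p(e)), p(p(e)), p(e)))   [R2 at 1]
4. m(c, p(m(p(e), p(p(e)), c)), m(m(p(m(p(c), p(p(e)), c)), p(p(e)), p(e)), p(p(e)), p(e)))  →  m(c, p(p(e)), m(m(p(m(p(c), p(p(e)), c)), p(p(e)), p(e)), p(p(e)), p(e)))   [R2 at 2.1]
5. m(c, p(p(e)), m(m(p(m(p(c), p(p(e)), c)), p(p(e)), p(e)), p(p(e)), p(e)))  →  c   [R2 at ε]

c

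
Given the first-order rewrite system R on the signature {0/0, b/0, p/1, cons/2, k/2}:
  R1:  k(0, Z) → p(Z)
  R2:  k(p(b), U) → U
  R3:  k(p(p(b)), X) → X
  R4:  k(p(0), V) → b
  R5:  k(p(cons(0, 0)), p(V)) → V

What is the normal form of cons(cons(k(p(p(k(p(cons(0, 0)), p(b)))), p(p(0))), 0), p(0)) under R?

1. cons(cons(k(p(p(k(p(cons(0, 0)), p(b)))), p(p(0))), 0), p(0))  →  cons(cons(k(p(p(b)), p(p(0))), 0), p(0))   [R5 at 1.1.1.1.1]
2. cons(cons(k(p(p(b)), p(p(0))), 0), p(0))  →  cons(cons(p(p(0)), 0), p(0))   [R3 at 1.1]

cons(cons(p(p(0)), 0), p(0))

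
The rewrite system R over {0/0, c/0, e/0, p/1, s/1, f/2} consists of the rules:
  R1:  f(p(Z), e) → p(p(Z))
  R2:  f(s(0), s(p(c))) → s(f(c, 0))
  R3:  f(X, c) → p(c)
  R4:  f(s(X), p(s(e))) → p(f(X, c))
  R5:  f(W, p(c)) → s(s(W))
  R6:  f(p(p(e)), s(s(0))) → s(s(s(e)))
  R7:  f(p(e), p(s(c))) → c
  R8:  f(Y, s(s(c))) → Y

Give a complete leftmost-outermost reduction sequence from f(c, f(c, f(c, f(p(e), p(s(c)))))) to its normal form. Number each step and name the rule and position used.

c

1. f(c, f(c, f(c, f(p(e), p(s(c))))))  →  f(c, f(c, f(c, c)))   [R7 at 2.2.2]
2. f(c, f(c, f(c, c)))  →  f(c, f(c, p(c)))   [R3 at 2.2]
3. f(c, f(c, p(c)))  →  f(c, s(s(c)))   [R5 at 2]
4. f(c, s(s(c)))  →  c   [R8 at ε]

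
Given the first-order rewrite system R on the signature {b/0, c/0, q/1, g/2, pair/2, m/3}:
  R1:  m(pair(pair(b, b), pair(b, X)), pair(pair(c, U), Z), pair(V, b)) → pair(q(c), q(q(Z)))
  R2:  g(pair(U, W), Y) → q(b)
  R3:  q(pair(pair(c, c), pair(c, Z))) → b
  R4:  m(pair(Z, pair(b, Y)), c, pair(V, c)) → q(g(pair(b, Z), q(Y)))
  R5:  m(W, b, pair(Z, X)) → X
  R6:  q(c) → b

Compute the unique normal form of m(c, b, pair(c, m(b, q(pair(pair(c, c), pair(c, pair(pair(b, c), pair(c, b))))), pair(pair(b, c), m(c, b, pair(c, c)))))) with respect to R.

c

1. m(c, b, pair(c, m(b, q(pair(pair(c, c), pair(c, pair(pair(b, c), pair(c, b))))), pair(pair(b, c), m(c, b, pair(c, c))))))  →  m(b, q(pair(pair(c, c), pair(c, pair(pair(b, c), pair(c, b))))), pair(pair(b, c), m(c, b, pair(c, c))))   [R5 at ε]
2. m(b, q(pair(pair(c, c), pair(c, pair(pair(b, c), pair(c, b))))), pair(pair(b, c), m(c, b, pair(c, c))))  →  m(b, b, pair(pair(b, c), m(c, b, pair(c, c))))   [R3 at 2]
3. m(b, b, pair(pair(b, c), m(c, b, pair(c, c))))  →  m(c, b, pair(c, c))   [R5 at ε]
4. m(c, b, pair(c, c))  →  c   [R5 at ε]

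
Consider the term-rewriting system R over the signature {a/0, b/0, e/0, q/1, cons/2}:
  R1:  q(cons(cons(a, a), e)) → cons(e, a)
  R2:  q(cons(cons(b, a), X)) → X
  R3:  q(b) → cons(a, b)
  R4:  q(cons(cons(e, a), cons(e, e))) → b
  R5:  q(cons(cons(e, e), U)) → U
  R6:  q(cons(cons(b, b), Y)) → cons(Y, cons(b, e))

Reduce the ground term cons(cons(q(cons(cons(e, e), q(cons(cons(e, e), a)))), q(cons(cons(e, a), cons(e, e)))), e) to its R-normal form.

cons(cons(a, b), e)

1. cons(cons(q(cons(cons(e, e), q(cons(cons(e, e), a)))), q(cons(cons(e, a), cons(e, e)))), e)  →  cons(cons(q(cons(cons(e, e), a)), q(cons(cons(e, a), cons(e, e)))), e)   [R5 at 1.1]
2. cons(cons(q(cons(cons(e, e), a)), q(cons(cons(e, a), cons(e, e)))), e)  →  cons(cons(a, q(cons(cons(e, a), cons(e, e)))), e)   [R5 at 1.1]
3. cons(cons(a, q(cons(cons(e, a), cons(e, e)))), e)  →  cons(cons(a, b), e)   [R4 at 1.2]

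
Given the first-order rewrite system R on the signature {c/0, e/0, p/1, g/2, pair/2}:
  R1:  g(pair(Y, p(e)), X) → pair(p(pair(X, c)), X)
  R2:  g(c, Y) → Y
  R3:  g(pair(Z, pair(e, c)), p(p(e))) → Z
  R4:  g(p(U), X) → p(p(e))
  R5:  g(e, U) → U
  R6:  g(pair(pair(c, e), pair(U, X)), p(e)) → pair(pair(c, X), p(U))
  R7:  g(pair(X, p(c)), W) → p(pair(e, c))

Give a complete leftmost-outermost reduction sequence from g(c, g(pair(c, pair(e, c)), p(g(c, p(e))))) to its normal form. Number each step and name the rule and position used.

c

1. g(c, g(pair(c, pair(e, c)), p(g(c, p(e)))))  →  g(pair(c, pair(e, c)), p(g(c, p(e))))   [R2 at ε]
2. g(pair(c, pair(e, c)), p(g(c, p(e))))  →  g(pair(c, pair(e, c)), p(p(e)))   [R2 at 2.1]
3. g(pair(c, pair(e, c)), p(p(e)))  →  c   [R3 at ε]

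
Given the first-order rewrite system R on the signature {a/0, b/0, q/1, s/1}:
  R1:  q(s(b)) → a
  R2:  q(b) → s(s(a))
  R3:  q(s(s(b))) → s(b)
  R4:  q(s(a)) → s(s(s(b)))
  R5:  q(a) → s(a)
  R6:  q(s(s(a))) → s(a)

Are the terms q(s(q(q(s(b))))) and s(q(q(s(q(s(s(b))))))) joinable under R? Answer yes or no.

Reduce t₁ = q(s(q(q(s(b))))):
1. q(s(q(q(s(b)))))  →  q(s(q(a)))   [R1 at 1.1.1]
2. q(s(q(a)))  →  q(s(s(a)))   [R5 at 1.1]
3. q(s(s(a)))  →  s(a)   [R6 at ε]

Reduce t₂ = s(q(q(s(q(s(s(b))))))):
1. s(q(q(s(q(s(s(b)))))))  →  s(q(q(s(s(b)))))   [R3 at 1.1.1.1]
2. s(q(q(s(s(b)))))  →  s(q(s(b)))   [R3 at 1.1]
3. s(q(s(b)))  →  s(a)   [R1 at 1]

yes — NF(t₁) = s(a), NF(t₂) = s(a)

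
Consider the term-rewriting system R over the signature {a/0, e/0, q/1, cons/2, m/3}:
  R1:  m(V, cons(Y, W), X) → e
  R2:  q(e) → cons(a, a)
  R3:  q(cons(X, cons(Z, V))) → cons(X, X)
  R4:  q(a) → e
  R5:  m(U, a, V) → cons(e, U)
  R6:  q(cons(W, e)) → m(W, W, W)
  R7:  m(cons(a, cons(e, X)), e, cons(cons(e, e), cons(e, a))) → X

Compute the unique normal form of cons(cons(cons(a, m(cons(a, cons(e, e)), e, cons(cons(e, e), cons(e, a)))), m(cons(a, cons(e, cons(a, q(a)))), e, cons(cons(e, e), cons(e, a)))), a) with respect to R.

cons(cons(cons(a, e), cons(a, e)), a)

1. cons(cons(cons(a, m(cons(a, cons(e, e)), e, cons(cons(e, e), cons(e, a)))), m(cons(a, cons(e, cons(a, q(a)))), e, cons(cons(e, e), cons(e, a)))), a)  →  cons(cons(cons(a, e), m(cons(a, cons(e, cons(a, q(a)))), e, cons(cons(e, e), cons(e, a)))), a)   [R7 at 1.1.2]
2. cons(cons(cons(a, e), m(cons(a, cons(e, cons(a, q(a)))), e, cons(cons(e, e), cons(e, a)))), a)  →  cons(cons(cons(a, e), cons(a, q(a))), a)   [R7 at 1.2]
3. cons(cons(cons(a, e), cons(a, q(a))), a)  →  cons(cons(cons(a, e), cons(a, e)), a)   [R4 at 1.2.2]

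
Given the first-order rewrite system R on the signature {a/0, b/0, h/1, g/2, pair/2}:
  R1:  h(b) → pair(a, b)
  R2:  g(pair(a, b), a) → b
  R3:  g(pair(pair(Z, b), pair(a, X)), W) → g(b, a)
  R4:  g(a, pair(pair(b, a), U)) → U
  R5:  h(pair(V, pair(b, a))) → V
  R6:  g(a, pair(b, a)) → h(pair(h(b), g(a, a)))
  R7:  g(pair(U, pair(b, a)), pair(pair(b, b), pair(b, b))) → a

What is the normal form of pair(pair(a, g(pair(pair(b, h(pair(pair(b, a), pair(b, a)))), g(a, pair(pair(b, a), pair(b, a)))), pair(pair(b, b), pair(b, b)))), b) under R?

pair(pair(a, a), b)

1. pair(pair(a, g(pair(pair(b, h(pair(pair(b, a), pair(b, a)))), g(a, pair(pair(b, a), pair(b, a)))), pair(pair(b, b), pair(b, b)))), b)  →  pair(pair(a, g(pair(pair(b, pair(b, a)), g(a, pair(pair(b, a), pair(b, a)))), pair(pair(b, b), pair(b, b)))), b)   [R5 at 1.2.1.1.2]
2. pair(pair(a, g(pair(pair(b, pair(b, a)), g(a, pair(pair(b, a), pair(b, a)))), pair(pair(b, b), pair(b, b)))), b)  →  pair(pair(a, g(pair(pair(b, pair(b, a)), pair(b, a)), pair(pair(b, b), pair(b, b)))), b)   [R4 at 1.2.1.2]
3. pair(pair(a, g(pair(pair(b, pair(b, a)), pair(b, a)), pair(pair(b, b), pair(b, b)))), b)  →  pair(pair(a, a), b)   [R7 at 1.2]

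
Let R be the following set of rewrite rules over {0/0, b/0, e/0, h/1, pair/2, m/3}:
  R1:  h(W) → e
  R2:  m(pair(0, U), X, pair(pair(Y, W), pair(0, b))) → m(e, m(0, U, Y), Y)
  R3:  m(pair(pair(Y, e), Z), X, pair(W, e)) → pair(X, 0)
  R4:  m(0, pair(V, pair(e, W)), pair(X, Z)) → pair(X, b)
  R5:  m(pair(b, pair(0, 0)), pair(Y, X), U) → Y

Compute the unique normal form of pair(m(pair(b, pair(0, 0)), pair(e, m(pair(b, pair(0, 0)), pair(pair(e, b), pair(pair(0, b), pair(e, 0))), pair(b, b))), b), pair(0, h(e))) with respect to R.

pair(e, pair(0, e))

1. pair(m(pair(b, pair(0, 0)), pair(e, m(pair(b, pair(0, 0)), pair(pair(e, b), pair(pair(0, b), pair(e, 0))), pair(b, b))), b), pair(0, h(e)))  →  pair(e, pair(0, h(e)))   [R5 at 1]
2. pair(e, pair(0, h(e)))  →  pair(e, pair(0, e))   [R1 at 2.2]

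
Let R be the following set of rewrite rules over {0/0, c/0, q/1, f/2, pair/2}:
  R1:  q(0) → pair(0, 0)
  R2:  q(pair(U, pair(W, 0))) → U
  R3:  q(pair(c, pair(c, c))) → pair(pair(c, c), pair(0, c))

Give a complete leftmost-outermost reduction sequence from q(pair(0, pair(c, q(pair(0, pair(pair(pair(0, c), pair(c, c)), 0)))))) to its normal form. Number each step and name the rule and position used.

1. q(pair(0, pair(c, q(pair(0, pair(pair(pair(0, c), pair(c, c)), 0))))))  →  q(pair(0, pair(c, 0)))   [R2 at 1.2.2]
2. q(pair(0, pair(c, 0)))  →  0   [R2 at ε]

0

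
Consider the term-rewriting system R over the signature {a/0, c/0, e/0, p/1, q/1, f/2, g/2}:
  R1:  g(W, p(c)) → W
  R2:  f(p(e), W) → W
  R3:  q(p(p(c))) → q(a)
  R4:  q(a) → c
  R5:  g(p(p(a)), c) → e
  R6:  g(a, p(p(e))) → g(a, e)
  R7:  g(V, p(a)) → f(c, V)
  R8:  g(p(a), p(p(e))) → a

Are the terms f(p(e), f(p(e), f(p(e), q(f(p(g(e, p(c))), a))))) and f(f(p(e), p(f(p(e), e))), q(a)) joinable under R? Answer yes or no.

Reduce t₁ = f(p(e), f(p(e), f(p(e), q(f(p(g(e, p(c))), a))))):
1. f(p(e), f(p(e), f(p(e), q(f(p(g(e, p(c))), a)))))  →  f(p(e), f(p(e), q(f(p(g(e, p(c))), a))))   [R2 at ε]
2. f(p(e), f(p(e), q(f(p(g(e, p(c))), a))))  →  f(p(e), q(f(p(g(e, p(c))), a)))   [R2 at ε]
3. f(p(e), q(f(p(g(e, p(c))), a)))  →  q(f(p(g(e, p(c))), a))   [R2 at ε]
4. q(f(p(g(e, p(c))), a))  →  q(f(p(e), a))   [R1 at 1.1.1]
5. q(f(p(e), a))  →  q(a)   [R2 at 1]
6. q(a)  →  c   [R4 at ε]

Reduce t₂ = f(f(p(e), p(f(p(e), e))), q(a)):
1. f(f(p(e), p(f(p(e), e))), q(a))  →  f(p(f(p(e), e)), q(a))   [R2 at 1]
2. f(p(f(p(e), e)), q(a))  →  f(p(e), q(a))   [R2 at 1.1]
3. f(p(e), q(a))  →  q(a)   [R2 at ε]
4. q(a)  →  c   [R4 at ε]

yes — NF(t₁) = c, NF(t₂) = c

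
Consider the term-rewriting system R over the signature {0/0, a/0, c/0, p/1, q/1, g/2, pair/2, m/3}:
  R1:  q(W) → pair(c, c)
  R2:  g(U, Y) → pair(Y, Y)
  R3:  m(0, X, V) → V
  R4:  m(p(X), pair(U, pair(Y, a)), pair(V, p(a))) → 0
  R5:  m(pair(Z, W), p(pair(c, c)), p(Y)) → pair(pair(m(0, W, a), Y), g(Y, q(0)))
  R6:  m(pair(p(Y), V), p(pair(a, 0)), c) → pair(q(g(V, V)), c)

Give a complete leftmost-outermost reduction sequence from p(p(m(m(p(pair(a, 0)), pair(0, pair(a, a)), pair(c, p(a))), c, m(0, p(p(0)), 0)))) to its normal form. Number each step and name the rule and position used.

p(p(0))

1. p(p(m(m(p(pair(a, 0)), pair(0, pair(a, a)), pair(c, p(a))), c, m(0, p(p(0)), 0))))  →  p(p(m(0, c, m(0, p(p(0)), 0))))   [R4 at 1.1.1]
2. p(p(m(0, c, m(0, p(p(0)), 0))))  →  p(p(m(0, p(p(0)), 0)))   [R3 at 1.1]
3. p(p(m(0, p(p(0)), 0)))  →  p(p(0))   [R3 at 1.1]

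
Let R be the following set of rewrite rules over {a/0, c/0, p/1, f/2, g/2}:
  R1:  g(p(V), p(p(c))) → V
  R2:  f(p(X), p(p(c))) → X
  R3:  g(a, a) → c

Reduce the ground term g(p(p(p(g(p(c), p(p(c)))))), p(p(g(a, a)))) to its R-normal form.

1. g(p(p(p(g(p(c), p(p(c)))))), p(p(g(a, a))))  →  g(p(p(p(c))), p(p(g(a, a))))   [R1 at 1.1.1.1]
2. g(p(p(p(c))), p(p(g(a, a))))  →  g(p(p(p(c))), p(p(c)))   [R3 at 2.1.1]
3. g(p(p(p(c))), p(p(c)))  →  p(p(c))   [R1 at ε]

p(p(c))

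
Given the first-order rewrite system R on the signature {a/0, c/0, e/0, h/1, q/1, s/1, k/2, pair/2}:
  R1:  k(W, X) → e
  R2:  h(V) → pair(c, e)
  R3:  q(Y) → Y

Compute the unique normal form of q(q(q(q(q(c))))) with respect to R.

c

1. q(q(q(q(q(c)))))  →  q(q(q(q(c))))   [R3 at ε]
2. q(q(q(q(c))))  →  q(q(q(c)))   [R3 at ε]
3. q(q(q(c)))  →  q(q(c))   [R3 at ε]
4. q(q(c))  →  q(c)   [R3 at ε]
5. q(c)  →  c   [R3 at ε]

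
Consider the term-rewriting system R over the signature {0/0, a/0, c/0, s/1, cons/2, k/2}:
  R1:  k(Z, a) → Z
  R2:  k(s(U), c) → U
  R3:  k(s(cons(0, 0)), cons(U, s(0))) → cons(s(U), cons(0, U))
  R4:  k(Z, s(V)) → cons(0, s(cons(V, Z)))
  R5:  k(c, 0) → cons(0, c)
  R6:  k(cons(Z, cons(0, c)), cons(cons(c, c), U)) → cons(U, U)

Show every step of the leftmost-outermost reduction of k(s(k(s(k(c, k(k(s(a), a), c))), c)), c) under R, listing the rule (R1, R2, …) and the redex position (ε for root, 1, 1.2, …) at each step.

1. k(s(k(s(k(c, k(k(s(a), a), c))), c)), c)  →  k(s(k(c, k(k(s(a), a), c))), c)   [R2 at ε]
2. k(s(k(c, k(k(s(a), a), c))), c)  →  k(c, k(k(s(a), a), c))   [R2 at ε]
3. k(c, k(k(s(a), a), c))  →  k(c, k(s(a), c))   [R1 at 2.1]
4. k(c, k(s(a), c))  →  k(c, a)   [R2 at 2]
5. k(c, a)  →  c   [R1 at ε]

c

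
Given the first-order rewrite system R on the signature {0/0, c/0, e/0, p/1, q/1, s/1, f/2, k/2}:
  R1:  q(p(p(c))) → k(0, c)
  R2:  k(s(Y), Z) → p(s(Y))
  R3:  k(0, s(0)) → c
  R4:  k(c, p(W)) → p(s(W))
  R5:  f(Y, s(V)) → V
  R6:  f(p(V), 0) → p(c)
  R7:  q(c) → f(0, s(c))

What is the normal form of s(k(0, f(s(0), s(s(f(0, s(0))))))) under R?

1. s(k(0, f(s(0), s(s(f(0, s(0)))))))  →  s(k(0, s(f(0, s(0)))))   [R5 at 1.2]
2. s(k(0, s(f(0, s(0)))))  →  s(k(0, s(0)))   [R5 at 1.2.1]
3. s(k(0, s(0)))  →  s(c)   [R3 at 1]

s(c)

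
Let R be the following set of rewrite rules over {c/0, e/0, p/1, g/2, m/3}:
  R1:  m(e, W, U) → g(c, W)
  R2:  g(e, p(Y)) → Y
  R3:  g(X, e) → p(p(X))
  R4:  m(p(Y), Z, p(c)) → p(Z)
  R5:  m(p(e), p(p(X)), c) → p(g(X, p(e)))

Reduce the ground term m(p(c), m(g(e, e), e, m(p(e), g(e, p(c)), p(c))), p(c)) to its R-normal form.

1. m(p(c), m(g(e, e), e, m(p(e), g(e, p(c)), p(c))), p(c))  →  p(m(g(e, e), e, m(p(e), g(e, p(c)), p(c))))   [R4 at ε]
2. p(m(g(e, e), e, m(p(e), g(e, p(c)), p(c))))  →  p(m(p(p(e)), e, m(p(e), g(e, p(c)), p(c))))   [R3 at 1.1]
3. p(m(p(p(e)), e, m(p(e), g(e, p(c)), p(c))))  →  p(m(p(p(e)), e, p(g(e, p(c)))))   [R4 at 1.3]
4. p(m(p(p(e)), e, p(g(e, p(c)))))  →  p(m(p(p(e)), e, p(c)))   [R2 at 1.3.1]
5. p(m(p(p(e)), e, p(c)))  →  p(p(e))   [R4 at 1]

p(p(e))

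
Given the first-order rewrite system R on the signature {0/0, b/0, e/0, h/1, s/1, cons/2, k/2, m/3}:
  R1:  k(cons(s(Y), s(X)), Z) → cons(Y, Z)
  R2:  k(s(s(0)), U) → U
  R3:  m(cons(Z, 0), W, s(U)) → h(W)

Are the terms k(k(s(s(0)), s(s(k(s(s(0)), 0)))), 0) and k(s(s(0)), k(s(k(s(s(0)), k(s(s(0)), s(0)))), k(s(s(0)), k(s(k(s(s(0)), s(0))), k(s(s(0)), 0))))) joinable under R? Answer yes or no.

yes — NF(t₁) = 0, NF(t₂) = 0

Reduce t₁ = k(k(s(s(0)), s(s(k(s(s(0)), 0)))), 0):
1. k(k(s(s(0)), s(s(k(s(s(0)), 0)))), 0)  →  k(s(s(k(s(s(0)), 0))), 0)   [R2 at 1]
2. k(s(s(k(s(s(0)), 0))), 0)  →  k(s(s(0)), 0)   [R2 at 1.1.1]
3. k(s(s(0)), 0)  →  0   [R2 at ε]

Reduce t₂ = k(s(s(0)), k(s(k(s(s(0)), k(s(s(0)), s(0)))), k(s(s(0)), k(s(k(s(s(0)), s(0))), k(s(s(0)), 0))))):
1. k(s(s(0)), k(s(k(s(s(0)), k(s(s(0)), s(0)))), k(s(s(0)), k(s(k(s(s(0)), s(0))), k(s(s(0)), 0)))))  →  k(s(k(s(s(0)), k(s(s(0)), s(0)))), k(s(s(0)), k(s(k(s(s(0)), s(0))), k(s(s(0)), 0))))   [R2 at ε]
2. k(s(k(s(s(0)), k(s(s(0)), s(0)))), k(s(s(0)), k(s(k(s(s(0)), s(0))), k(s(s(0)), 0))))  →  k(s(k(s(s(0)), s(0))), k(s(s(0)), k(s(k(s(s(0)), s(0))), k(s(s(0)), 0))))   [R2 at 1.1]
3. k(s(k(s(s(0)), s(0))), k(s(s(0)), k(s(k(s(s(0)), s(0))), k(s(s(0)), 0))))  →  k(s(s(0)), k(s(s(0)), k(s(k(s(s(0)), s(0))), k(s(s(0)), 0))))   [R2 at 1.1]
4. k(s(s(0)), k(s(s(0)), k(s(k(s(s(0)), s(0))), k(s(s(0)), 0))))  →  k(s(s(0)), k(s(k(s(s(0)), s(0))), k(s(s(0)), 0)))   [R2 at ε]
5. k(s(s(0)), k(s(k(s(s(0)), s(0))), k(s(s(0)), 0)))  →  k(s(k(s(s(0)), s(0))), k(s(s(0)), 0))   [R2 at ε]
6. k(s(k(s(s(0)), s(0))), k(s(s(0)), 0))  →  k(s(s(0)), k(s(s(0)), 0))   [R2 at 1.1]
7. k(s(s(0)), k(s(s(0)), 0))  →  k(s(s(0)), 0)   [R2 at ε]
8. k(s(s(0)), 0)  →  0   [R2 at ε]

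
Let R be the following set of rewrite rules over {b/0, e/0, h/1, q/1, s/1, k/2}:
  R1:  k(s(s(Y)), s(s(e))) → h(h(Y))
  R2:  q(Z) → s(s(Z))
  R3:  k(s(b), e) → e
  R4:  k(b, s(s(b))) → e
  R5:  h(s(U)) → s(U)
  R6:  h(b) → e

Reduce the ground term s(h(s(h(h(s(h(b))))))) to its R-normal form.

s(s(s(e)))

1. s(h(s(h(h(s(h(b)))))))  →  s(s(h(h(s(h(b))))))   [R5 at 1]
2. s(s(h(h(s(h(b))))))  →  s(s(h(s(h(b)))))   [R5 at 1.1.1]
3. s(s(h(s(h(b)))))  →  s(s(s(h(b))))   [R5 at 1.1]
4. s(s(s(h(b))))  →  s(s(s(e)))   [R6 at 1.1.1]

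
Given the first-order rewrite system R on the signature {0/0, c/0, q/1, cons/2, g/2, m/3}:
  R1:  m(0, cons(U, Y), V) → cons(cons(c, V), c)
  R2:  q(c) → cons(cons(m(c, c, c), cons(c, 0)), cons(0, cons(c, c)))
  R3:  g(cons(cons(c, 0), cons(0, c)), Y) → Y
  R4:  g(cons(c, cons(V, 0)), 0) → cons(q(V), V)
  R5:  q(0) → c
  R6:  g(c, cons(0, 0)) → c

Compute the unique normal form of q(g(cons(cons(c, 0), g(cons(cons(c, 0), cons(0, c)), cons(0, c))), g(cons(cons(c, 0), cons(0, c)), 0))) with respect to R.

c

1. q(g(cons(cons(c, 0), g(cons(cons(c, 0), cons(0, c)), cons(0, c))), g(cons(cons(c, 0), cons(0, c)), 0)))  →  q(g(cons(cons(c, 0), cons(0, c)), g(cons(cons(c, 0), cons(0, c)), 0)))   [R3 at 1.1.2]
2. q(g(cons(cons(c, 0), cons(0, c)), g(cons(cons(c, 0), cons(0, c)), 0)))  →  q(g(cons(cons(c, 0), cons(0, c)), 0))   [R3 at 1]
3. q(g(cons(cons(c, 0), cons(0, c)), 0))  →  q(0)   [R3 at 1]
4. q(0)  →  c   [R5 at ε]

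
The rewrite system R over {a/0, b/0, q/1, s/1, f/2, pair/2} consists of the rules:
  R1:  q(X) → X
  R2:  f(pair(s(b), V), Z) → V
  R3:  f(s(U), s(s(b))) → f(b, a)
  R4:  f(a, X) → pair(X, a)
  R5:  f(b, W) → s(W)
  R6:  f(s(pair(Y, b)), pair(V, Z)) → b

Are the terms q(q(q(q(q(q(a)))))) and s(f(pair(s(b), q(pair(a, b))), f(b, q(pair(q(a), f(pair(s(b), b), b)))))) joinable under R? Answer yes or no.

no — NF(t₁) = a, NF(t₂) = s(pair(a, b))

Reduce t₁ = q(q(q(q(q(q(a)))))):
1. q(q(q(q(q(q(a))))))  →  q(q(q(q(q(a)))))   [R1 at ε]
2. q(q(q(q(q(a)))))  →  q(q(q(q(a))))   [R1 at ε]
3. q(q(q(q(a))))  →  q(q(q(a)))   [R1 at ε]
4. q(q(q(a)))  →  q(q(a))   [R1 at ε]
5. q(q(a))  →  q(a)   [R1 at ε]
6. q(a)  →  a   [R1 at ε]

Reduce t₂ = s(f(pair(s(b), q(pair(a, b))), f(b, q(pair(q(a), f(pair(s(b), b), b)))))):
1. s(f(pair(s(b), q(pair(a, b))), f(b, q(pair(q(a), f(pair(s(b), b), b))))))  →  s(q(pair(a, b)))   [R2 at 1]
2. s(q(pair(a, b)))  →  s(pair(a, b))   [R1 at 1]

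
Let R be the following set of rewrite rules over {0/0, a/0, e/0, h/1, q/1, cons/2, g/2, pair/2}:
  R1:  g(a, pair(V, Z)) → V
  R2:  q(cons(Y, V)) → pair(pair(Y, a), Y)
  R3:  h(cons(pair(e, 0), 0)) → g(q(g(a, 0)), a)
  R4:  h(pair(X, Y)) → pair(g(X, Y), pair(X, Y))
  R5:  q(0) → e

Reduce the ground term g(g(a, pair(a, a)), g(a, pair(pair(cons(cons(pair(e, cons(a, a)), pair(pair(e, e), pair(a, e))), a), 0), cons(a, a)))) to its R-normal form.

cons(cons(pair(e, cons(a, a)), pair(pair(e, e), pair(a, e))), a)

1. g(g(a, pair(a, a)), g(a, pair(pair(cons(cons(pair(e, cons(a, a)), pair(pair(e, e), pair(a, e))), a), 0), cons(a, a))))  →  g(a, g(a, pair(pair(cons(cons(pair(e, cons(a, a)), pair(pair(e, e), pair(a, e))), a), 0), cons(a, a))))   [R1 at 1]
2. g(a, g(a, pair(pair(cons(cons(pair(e, cons(a, a)), pair(pair(e, e), pair(a, e))), a), 0), cons(a, a))))  →  g(a, pair(cons(cons(pair(e, cons(a, a)), pair(pair(e, e), pair(a, e))), a), 0))   [R1 at 2]
3. g(a, pair(cons(cons(pair(e, cons(a, a)), pair(pair(e, e), pair(a, e))), a), 0))  →  cons(cons(pair(e, cons(a, a)), pair(pair(e, e), pair(a, e))), a)   [R1 at ε]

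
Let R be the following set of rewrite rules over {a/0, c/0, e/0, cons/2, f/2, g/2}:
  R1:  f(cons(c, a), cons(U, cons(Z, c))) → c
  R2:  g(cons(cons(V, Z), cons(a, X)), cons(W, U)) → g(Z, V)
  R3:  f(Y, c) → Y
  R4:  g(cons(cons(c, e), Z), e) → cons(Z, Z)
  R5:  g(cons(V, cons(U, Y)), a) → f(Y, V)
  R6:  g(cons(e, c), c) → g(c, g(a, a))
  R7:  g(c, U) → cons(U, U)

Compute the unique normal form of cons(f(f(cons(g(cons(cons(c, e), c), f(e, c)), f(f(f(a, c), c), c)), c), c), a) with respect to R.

cons(cons(cons(c, c), a), a)

1. cons(f(f(cons(g(cons(cons(c, e), c), f(e, c)), f(f(f(a, c), c), c)), c), c), a)  →  cons(f(cons(g(cons(cons(c, e), c), f(e, c)), f(f(f(a, c), c), c)), c), a)   [R3 at 1]
2. cons(f(cons(g(cons(cons(c, e), c), f(e, c)), f(f(f(a, c), c), c)), c), a)  →  cons(cons(g(cons(cons(c, e), c), f(e, c)), f(f(f(a, c), c), c)), a)   [R3 at 1]
3. cons(cons(g(cons(cons(c, e), c), f(e, c)), f(f(f(a, c), c), c)), a)  →  cons(cons(g(cons(cons(c, e), c), e), f(f(f(a, c), c), c)), a)   [R3 at 1.1.2]
4. cons(cons(g(cons(cons(c, e), c), e), f(f(f(a, c), c), c)), a)  →  cons(cons(cons(c, c), f(f(f(a, c), c), c)), a)   [R4 at 1.1]
5. cons(cons(cons(c, c), f(f(f(a, c), c), c)), a)  →  cons(cons(cons(c, c), f(f(a, c), c)), a)   [R3 at 1.2]
6. cons(cons(cons(c, c), f(f(a, c), c)), a)  →  cons(cons(cons(c, c), f(a, c)), a)   [R3 at 1.2]
7. cons(cons(cons(c, c), f(a, c)), a)  →  cons(cons(cons(c, c), a), a)   [R3 at 1.2]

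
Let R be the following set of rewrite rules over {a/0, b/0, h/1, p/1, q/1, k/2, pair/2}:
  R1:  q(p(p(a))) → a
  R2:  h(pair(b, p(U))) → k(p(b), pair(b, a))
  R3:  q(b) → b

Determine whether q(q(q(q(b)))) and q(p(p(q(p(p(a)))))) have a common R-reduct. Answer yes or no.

no — NF(t₁) = b, NF(t₂) = a

Reduce t₁ = q(q(q(q(b)))):
1. q(q(q(q(b))))  →  q(q(q(b)))   [R3 at 1.1.1]
2. q(q(q(b)))  →  q(q(b))   [R3 at 1.1]
3. q(q(b))  →  q(b)   [R3 at 1]
4. q(b)  →  b   [R3 at ε]

Reduce t₂ = q(p(p(q(p(p(a)))))):
1. q(p(p(q(p(p(a))))))  →  q(p(p(a)))   [R1 at 1.1.1]
2. q(p(p(a)))  →  a   [R1 at ε]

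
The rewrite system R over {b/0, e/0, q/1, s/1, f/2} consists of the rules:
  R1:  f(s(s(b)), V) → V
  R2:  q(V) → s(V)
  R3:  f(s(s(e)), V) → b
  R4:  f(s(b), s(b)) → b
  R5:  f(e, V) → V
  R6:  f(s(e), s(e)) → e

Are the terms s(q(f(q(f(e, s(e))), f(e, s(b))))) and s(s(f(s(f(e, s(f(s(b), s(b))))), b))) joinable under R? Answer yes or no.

yes — NF(t₁) = s(s(b)), NF(t₂) = s(s(b))

Reduce t₁ = s(q(f(q(f(e, s(e))), f(e, s(b))))):
1. s(q(f(q(f(e, s(e))), f(e, s(b)))))  →  s(s(f(q(f(e, s(e))), f(e, s(b)))))   [R2 at 1]
2. s(s(f(q(f(e, s(e))), f(e, s(b)))))  →  s(s(f(s(f(e, s(e))), f(e, s(b)))))   [R2 at 1.1.1]
3. s(s(f(s(f(e, s(e))), f(e, s(b)))))  →  s(s(f(s(s(e)), f(e, s(b)))))   [R5 at 1.1.1.1]
4. s(s(f(s(s(e)), f(e, s(b)))))  →  s(s(b))   [R3 at 1.1]

Reduce t₂ = s(s(f(s(f(e, s(f(s(b), s(b))))), b))):
1. s(s(f(s(f(e, s(f(s(b), s(b))))), b)))  →  s(s(f(s(s(f(s(b), s(b)))), b)))   [R5 at 1.1.1.1]
2. s(s(f(s(s(f(s(b), s(b)))), b)))  →  s(s(f(s(s(b)), b)))   [R4 at 1.1.1.1.1]
3. s(s(f(s(s(b)), b)))  →  s(s(b))   [R1 at 1.1]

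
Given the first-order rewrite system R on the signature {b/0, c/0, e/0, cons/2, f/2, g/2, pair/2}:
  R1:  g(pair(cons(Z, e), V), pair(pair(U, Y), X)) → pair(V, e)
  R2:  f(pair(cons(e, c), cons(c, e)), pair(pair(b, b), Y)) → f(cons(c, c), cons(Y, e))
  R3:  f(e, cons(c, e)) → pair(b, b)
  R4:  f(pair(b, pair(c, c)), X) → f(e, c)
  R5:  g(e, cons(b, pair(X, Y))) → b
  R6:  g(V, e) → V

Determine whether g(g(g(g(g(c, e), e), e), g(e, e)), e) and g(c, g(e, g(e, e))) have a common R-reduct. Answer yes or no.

Reduce t₁ = g(g(g(g(g(c, e), e), e), g(e, e)), e):
1. g(g(g(g(g(c, e), e), e), g(e, e)), e)  →  g(g(g(g(c, e), e), e), g(e, e))   [R6 at ε]
2. g(g(g(g(c, e), e), e), g(e, e))  →  g(g(g(c, e), e), g(e, e))   [R6 at 1]
3. g(g(g(c, e), e), g(e, e))  →  g(g(c, e), g(e, e))   [R6 at 1]
4. g(g(c, e), g(e, e))  →  g(c, g(e, e))   [R6 at 1]
5. g(c, g(e, e))  →  g(c, e)   [R6 at 2]
6. g(c, e)  →  c   [R6 at ε]

Reduce t₂ = g(c, g(e, g(e, e))):
1. g(c, g(e, g(e, e)))  →  g(c, g(e, e))   [R6 at 2.2]
2. g(c, g(e, e))  →  g(c, e)   [R6 at 2]
3. g(c, e)  →  c   [R6 at ε]

yes — NF(t₁) = c, NF(t₂) = c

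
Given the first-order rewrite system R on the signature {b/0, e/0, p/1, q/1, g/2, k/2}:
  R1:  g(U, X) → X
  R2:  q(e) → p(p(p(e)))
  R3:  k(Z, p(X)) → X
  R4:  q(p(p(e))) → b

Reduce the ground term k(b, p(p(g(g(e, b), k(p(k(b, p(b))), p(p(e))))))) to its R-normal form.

p(p(e))

1. k(b, p(p(g(g(e, b), k(p(k(b, p(b))), p(p(e)))))))  →  p(g(g(e, b), k(p(k(b, p(b))), p(p(e)))))   [R3 at ε]
2. p(g(g(e, b), k(p(k(b, p(b))), p(p(e)))))  →  p(k(p(k(b, p(b))), p(p(e))))   [R1 at 1]
3. p(k(p(k(b, p(b))), p(p(e))))  →  p(p(e))   [R3 at 1]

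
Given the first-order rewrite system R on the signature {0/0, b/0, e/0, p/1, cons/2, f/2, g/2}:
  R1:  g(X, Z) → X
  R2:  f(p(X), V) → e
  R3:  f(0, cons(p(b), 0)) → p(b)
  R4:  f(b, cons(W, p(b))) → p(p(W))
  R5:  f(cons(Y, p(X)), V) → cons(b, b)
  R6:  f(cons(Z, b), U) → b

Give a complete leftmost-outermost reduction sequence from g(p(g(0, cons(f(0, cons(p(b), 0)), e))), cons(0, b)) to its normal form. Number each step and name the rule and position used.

1. g(p(g(0, cons(f(0, cons(p(b), 0)), e))), cons(0, b))  →  p(g(0, cons(f(0, cons(p(b), 0)), e)))   [R1 at ε]
2. p(g(0, cons(f(0, cons(p(b), 0)), e)))  →  p(0)   [R1 at 1]

p(0)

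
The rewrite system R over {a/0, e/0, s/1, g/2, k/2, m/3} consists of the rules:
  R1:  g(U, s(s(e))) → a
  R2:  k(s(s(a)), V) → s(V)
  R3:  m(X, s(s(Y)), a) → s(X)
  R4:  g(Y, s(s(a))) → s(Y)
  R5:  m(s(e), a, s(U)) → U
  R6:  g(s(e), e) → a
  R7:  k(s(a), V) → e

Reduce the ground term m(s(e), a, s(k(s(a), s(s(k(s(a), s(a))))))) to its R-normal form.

e

1. m(s(e), a, s(k(s(a), s(s(k(s(a), s(a)))))))  →  k(s(a), s(s(k(s(a), s(a)))))   [R5 at ε]
2. k(s(a), s(s(k(s(a), s(a)))))  →  e   [R7 at ε]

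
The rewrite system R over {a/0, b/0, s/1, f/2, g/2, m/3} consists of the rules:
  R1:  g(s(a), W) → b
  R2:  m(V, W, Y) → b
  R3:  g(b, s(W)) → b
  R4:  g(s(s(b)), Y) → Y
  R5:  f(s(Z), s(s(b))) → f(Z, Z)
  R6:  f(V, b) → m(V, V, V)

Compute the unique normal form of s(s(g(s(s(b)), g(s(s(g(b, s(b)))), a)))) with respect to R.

s(s(a))

1. s(s(g(s(s(b)), g(s(s(g(b, s(b)))), a))))  →  s(s(g(s(s(g(b, s(b)))), a)))   [R4 at 1.1]
2. s(s(g(s(s(g(b, s(b)))), a)))  →  s(s(g(s(s(b)), a)))   [R3 at 1.1.1.1.1]
3. s(s(g(s(s(b)), a)))  →  s(s(a))   [R4 at 1.1]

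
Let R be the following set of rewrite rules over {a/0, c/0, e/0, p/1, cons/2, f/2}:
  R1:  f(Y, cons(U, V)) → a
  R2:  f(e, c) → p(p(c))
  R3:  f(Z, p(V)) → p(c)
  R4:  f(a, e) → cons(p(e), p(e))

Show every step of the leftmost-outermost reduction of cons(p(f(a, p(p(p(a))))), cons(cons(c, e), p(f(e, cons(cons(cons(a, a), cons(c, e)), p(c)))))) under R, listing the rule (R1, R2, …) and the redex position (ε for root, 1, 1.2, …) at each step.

cons(p(p(c)), cons(cons(c, e), p(a)))

1. cons(p(f(a, p(p(p(a))))), cons(cons(c, e), p(f(e, cons(cons(cons(a, a), cons(c, e)), p(c))))))  →  cons(p(p(c)), cons(cons(c, e), p(f(e, cons(cons(cons(a, a), cons(c, e)), p(c))))))   [R3 at 1.1]
2. cons(p(p(c)), cons(cons(c, e), p(f(e, cons(cons(cons(a, a), cons(c, e)), p(c))))))  →  cons(p(p(c)), cons(cons(c, e), p(a)))   [R1 at 2.2.1]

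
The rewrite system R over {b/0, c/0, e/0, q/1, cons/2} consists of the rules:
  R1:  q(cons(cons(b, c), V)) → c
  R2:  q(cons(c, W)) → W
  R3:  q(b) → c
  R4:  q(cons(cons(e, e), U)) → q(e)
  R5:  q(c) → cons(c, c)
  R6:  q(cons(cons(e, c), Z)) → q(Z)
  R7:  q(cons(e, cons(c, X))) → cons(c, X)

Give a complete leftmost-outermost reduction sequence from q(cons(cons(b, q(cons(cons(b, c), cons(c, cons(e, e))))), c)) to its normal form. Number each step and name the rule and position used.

c

1. q(cons(cons(b, q(cons(cons(b, c), cons(c, cons(e, e))))), c))  →  q(cons(cons(b, c), c))   [R1 at 1.1.2]
2. q(cons(cons(b, c), c))  →  c   [R1 at ε]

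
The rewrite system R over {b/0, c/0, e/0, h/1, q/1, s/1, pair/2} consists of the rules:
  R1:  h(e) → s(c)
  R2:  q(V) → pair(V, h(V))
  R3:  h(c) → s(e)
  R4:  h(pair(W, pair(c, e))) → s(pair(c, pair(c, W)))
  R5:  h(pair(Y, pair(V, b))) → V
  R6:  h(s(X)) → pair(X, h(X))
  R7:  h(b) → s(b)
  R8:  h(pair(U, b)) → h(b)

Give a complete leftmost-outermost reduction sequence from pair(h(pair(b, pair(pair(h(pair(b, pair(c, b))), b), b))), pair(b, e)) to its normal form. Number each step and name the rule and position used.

1. pair(h(pair(b, pair(pair(h(pair(b, pair(c, b))), b), b))), pair(b, e))  →  pair(pair(h(pair(b, pair(c, b))), b), pair(b, e))   [R5 at 1]
2. pair(pair(h(pair(b, pair(c, b))), b), pair(b, e))  →  pair(pair(c, b), pair(b, e))   [R5 at 1.1]

pair(pair(c, b), pair(b, e))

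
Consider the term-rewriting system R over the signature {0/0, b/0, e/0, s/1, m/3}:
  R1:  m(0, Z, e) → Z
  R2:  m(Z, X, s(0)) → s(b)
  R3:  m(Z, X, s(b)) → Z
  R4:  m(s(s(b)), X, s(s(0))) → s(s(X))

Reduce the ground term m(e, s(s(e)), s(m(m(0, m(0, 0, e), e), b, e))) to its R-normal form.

1. m(e, s(s(e)), s(m(m(0, m(0, 0, e), e), b, e)))  →  m(e, s(s(e)), s(m(m(0, 0, e), b, e)))   [R1 at 3.1.1]
2. m(e, s(s(e)), s(m(m(0, 0, e), b, e)))  →  m(e, s(s(e)), s(m(0, b, e)))   [R1 at 3.1.1]
3. m(e, s(s(e)), s(m(0, b, e)))  →  m(e, s(s(e)), s(b))   [R1 at 3.1]
4. m(e, s(s(e)), s(b))  →  e   [R3 at ε]

e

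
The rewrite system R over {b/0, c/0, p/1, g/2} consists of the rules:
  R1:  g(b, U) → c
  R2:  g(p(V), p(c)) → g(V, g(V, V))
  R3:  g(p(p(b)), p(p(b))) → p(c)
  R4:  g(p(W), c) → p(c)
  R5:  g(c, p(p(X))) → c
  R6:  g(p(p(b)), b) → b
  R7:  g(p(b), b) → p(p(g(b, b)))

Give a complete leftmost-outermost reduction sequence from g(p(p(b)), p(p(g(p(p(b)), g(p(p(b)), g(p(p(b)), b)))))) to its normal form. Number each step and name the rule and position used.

1. g(p(p(b)), p(p(g(p(p(b)), g(p(p(b)), g(p(p(b)), b))))))  →  g(p(p(b)), p(p(g(p(p(b)), g(p(p(b)), b)))))   [R6 at 2.1.1.2.2]
2. g(p(p(b)), p(p(g(p(p(b)), g(p(p(b)), b)))))  →  g(p(p(b)), p(p(g(p(p(b)), b))))   [R6 at 2.1.1.2]
3. g(p(p(b)), p(p(g(p(p(b)), b))))  →  g(p(p(b)), p(p(b)))   [R6 at 2.1.1]
4. g(p(p(b)), p(p(b)))  →  p(c)   [R3 at ε]

p(c)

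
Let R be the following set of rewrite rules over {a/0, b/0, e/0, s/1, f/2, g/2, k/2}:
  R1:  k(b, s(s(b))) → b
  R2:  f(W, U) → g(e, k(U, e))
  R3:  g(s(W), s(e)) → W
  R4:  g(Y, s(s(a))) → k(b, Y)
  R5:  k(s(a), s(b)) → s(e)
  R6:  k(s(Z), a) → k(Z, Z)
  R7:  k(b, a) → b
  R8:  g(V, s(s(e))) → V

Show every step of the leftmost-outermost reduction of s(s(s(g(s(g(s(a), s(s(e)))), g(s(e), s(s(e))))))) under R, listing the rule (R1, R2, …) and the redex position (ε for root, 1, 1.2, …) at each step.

1. s(s(s(g(s(g(s(a), s(s(e)))), g(s(e), s(s(e)))))))  →  s(s(s(g(s(s(a)), g(s(e), s(s(e)))))))   [R8 at 1.1.1.1.1]
2. s(s(s(g(s(s(a)), g(s(e), s(s(e)))))))  →  s(s(s(g(s(s(a)), s(e)))))   [R8 at 1.1.1.2]
3. s(s(s(g(s(s(a)), s(e)))))  →  s(s(s(s(a))))   [R3 at 1.1.1]

s(s(s(s(a))))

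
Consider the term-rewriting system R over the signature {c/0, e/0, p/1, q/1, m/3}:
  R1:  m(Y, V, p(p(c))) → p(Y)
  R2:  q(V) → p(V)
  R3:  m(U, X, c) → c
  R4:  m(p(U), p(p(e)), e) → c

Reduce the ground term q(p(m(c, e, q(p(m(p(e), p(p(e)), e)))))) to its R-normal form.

p(p(p(c)))

1. q(p(m(c, e, q(p(m(p(e), p(p(e)), e))))))  →  p(p(m(c, e, q(p(m(p(e), p(p(e)), e))))))   [R2 at ε]
2. p(p(m(c, e, q(p(m(p(e), p(p(e)), e))))))  →  p(p(m(c, e, p(p(m(p(e), p(p(e)), e))))))   [R2 at 1.1.3]
3. p(p(m(c, e, p(p(m(p(e), p(p(e)), e))))))  →  p(p(m(c, e, p(p(c)))))   [R4 at 1.1.3.1.1]
4. p(p(m(c, e, p(p(c)))))  →  p(p(p(c)))   [R1 at 1.1]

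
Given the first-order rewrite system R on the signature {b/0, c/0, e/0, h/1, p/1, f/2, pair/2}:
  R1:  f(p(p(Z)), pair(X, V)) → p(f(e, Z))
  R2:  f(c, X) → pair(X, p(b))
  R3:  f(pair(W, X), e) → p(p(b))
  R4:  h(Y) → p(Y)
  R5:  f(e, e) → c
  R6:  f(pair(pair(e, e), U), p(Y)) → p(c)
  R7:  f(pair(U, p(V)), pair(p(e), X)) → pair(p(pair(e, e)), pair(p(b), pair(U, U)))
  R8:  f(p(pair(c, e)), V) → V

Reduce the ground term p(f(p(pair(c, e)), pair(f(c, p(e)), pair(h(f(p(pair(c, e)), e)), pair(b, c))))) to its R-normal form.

1. p(f(p(pair(c, e)), pair(f(c, p(e)), pair(h(f(p(pair(c, e)), e)), pair(b, c)))))  →  p(pair(f(c, p(e)), pair(h(f(p(pair(c, e)), e)), pair(b, c))))   [R8 at 1]
2. p(pair(f(c, p(e)), pair(h(f(p(pair(c, e)), e)), pair(b, c))))  →  p(pair(pair(p(e), p(b)), pair(h(f(p(pair(c, e)), e)), pair(b, c))))   [R2 at 1.1]
3. p(pair(pair(p(e), p(b)), pair(h(f(p(pair(c, e)), e)), pair(b, c))))  →  p(pair(pair(p(e), p(b)), pair(p(f(p(pair(c, e)), e)), pair(b, c))))   [R4 at 1.2.1]
4. p(pair(pair(p(e), p(b)), pair(p(f(p(pair(c, e)), e)), pair(b, c))))  →  p(pair(pair(p(e), p(b)), pair(p(e), pair(b, c))))   [R8 at 1.2.1.1]

p(pair(pair(p(e), p(b)), pair(p(e), pair(b, c))))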